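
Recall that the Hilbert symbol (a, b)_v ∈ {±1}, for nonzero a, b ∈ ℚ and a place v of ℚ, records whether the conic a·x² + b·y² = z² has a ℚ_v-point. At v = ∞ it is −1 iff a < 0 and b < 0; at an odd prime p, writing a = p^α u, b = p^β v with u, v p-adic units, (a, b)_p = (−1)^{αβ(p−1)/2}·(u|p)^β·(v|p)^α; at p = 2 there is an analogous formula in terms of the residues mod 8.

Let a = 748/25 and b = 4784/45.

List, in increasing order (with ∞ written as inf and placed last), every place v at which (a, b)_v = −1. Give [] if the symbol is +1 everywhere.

Mod squares: a ≡ 187, b ≡ 1495. Check v ∈ {∞, 2, 3, 5, 11, 13, 17, 23}.
v=3: a=3^0·(≡1), b=3^-2·(≡1) mod 3; (1|3)=+1, (1|3)=+1; (−1)^{0·-2·1}·(+1)^-2·(+1)^0 = +1.
v=∞: 187 > 0 and 1495 > 0  ⇒  (a,b)_∞ = +1.
v=23: a=23^0·(≡6), b=23^1·(≡22) mod 23; (6|23)=+1, (22|23)=-1; (−1)^{0·1·11}·(+1)^1·(-1)^0 = +1.
v=11: a=11^1·(≡8), b=11^0·(≡10) mod 11; (8|11)=-1, (10|11)=-1; (−1)^{1·0·5}·(-1)^0·(-1)^1 = -1.
v=5: a=5^-2·(≡3), b=5^-1·(≡1) mod 5; (3|5)=-1, (1|5)=+1; (−1)^{-2·-1·2}·(-1)^-1·(+1)^-2 = -1.
v=2: v_2(a)=2, v_2(b)=4; units ≡ 3, 7 (mod 8); ε·ε+αω+βω = 1·1+2·0+4·1 ≡ 1  ⇒  (a,b)_2 = -1.
v=17: a=17^1·(≡14), b=17^0·(≡13) mod 17; (14|17)=-1, (13|17)=+1; (−1)^{1·0·8}·(-1)^0·(+1)^1 = +1.
v=13: a=13^0·(≡6), b=13^1·(≡5) mod 13; (6|13)=-1, (5|13)=-1; (−1)^{0·1·6}·(-1)^1·(-1)^0 = -1.
|Ram(187, 1495)| = 4, even; anisotropic at {2, 5, 11, 13}.

[2, 5, 11, 13]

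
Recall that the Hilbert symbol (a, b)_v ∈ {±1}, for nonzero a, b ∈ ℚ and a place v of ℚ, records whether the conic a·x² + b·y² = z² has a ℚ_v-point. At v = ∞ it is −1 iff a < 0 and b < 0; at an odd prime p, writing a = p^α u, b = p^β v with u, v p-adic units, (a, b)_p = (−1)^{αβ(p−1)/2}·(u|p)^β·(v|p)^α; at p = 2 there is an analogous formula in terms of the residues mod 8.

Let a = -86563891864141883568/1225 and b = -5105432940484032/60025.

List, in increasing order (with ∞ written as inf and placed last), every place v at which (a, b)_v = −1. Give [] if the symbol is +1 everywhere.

(a, b) ≡ (-59163, -1927) mod (ℚ^×)²; places V = {2, 3, 5, 7, 13, 37, 41, 47, ∞}.
(a,b)_37: α=3, u≡24; β=2, v≡30 (mod 37); (24|37)=-1, (30|37)=+1; sign (−1)^0·-1^2·+1^3 = +1.
(a,b)_7: α=-2, u≡2; β=-4, v≡3 (mod 7); (2|7)=+1, (3|7)=-1; sign (−1)^0·+1^-4·-1^-2 = +1.
(a,b)_5: α=-2, u≡3; β=-2, v≡3 (mod 5); (3|5)=-1, (3|5)=-1; sign (−1)^0·-1^-2·-1^-2 = +1.
(a,b)_∞: sgn(-59163)=−, sgn(-1927)=−, so -1.
(a,b)_41: α=1, u≡9; β=1, v≡27 (mod 41); (9|41)=+1, (27|41)=-1; sign (−1)^0·+1^1·-1^1 = -1.
(a,b)_2: α=4, β=6; u≡5, v≡1 (mod 8); ε(u)ε(v)=0·0, αω(v)=4·0, βω(u)=6·1; sum ≡ 0  ⇒  +1.
(a,b)_13: α=3, u≡1; β=2, v≡4 (mod 13); (1|13)=+1, (4|13)=+1; sign (−1)^0·+1^2·+1^3 = +1.
(a,b)_3: α=5, u≡1; β=4, v≡2 (mod 3); (1|3)=+1, (2|3)=-1; sign (−1)^0·+1^4·-1^5 = -1.
(a,b)_47: α=4, u≡33; β=3, v≡2 (mod 47); (33|47)=-1, (2|47)=+1; sign (−1)^0·-1^3·+1^4 = -1.
Ram(-59163, -1927) = {3, 41, 47, ∞}; no ℚ_3-point on the conic.

[3, 41, 47, inf]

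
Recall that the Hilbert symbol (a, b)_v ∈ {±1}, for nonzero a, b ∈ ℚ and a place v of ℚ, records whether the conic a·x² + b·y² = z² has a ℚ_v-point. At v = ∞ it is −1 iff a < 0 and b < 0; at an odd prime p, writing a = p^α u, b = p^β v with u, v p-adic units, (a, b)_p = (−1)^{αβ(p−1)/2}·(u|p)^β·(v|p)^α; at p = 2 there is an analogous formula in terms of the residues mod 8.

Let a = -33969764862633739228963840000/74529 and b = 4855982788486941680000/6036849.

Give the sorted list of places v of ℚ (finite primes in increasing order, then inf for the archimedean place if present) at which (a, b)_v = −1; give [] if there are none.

[2, 41]

(a, b) ≡ (-3034, 38) mod (ℚ^×)²; places V = {2, 3, 5, 7, 13, 19, 37, 41, 53, ∞}.
(a,b)_3: α=-2, u≡2; β=-6, v≡2 (mod 3); (2|3)=-1, (2|3)=-1; sign (−1)^0·-1^-6·-1^-2 = +1.
(a,b)_∞: sgn(-3034)=−, sgn(38)=+, so +1.
(a,b)_53: α=2, u≡28; β=2, v≡52 (mod 53); (28|53)=+1, (52|53)=+1; sign (−1)^0·+1^2·+1^2 = +1.
(a,b)_7: α=-2, u≡4; β=-2, v≡5 (mod 7); (4|7)=+1, (5|7)=-1; sign (−1)^0·+1^-2·-1^-2 = +1.
(a,b)_5: α=4, u≡4; β=4, v≡2 (mod 5); (4|5)=+1, (2|5)=-1; sign (−1)^0·+1^4·-1^4 = +1.
(a,b)_2: α=13, β=7; u≡3, v≡3 (mod 8); ε(u)ε(v)=1·1, αω(v)=13·1, βω(u)=7·1; sum ≡ 1  ⇒  -1.
(a,b)_19: α=2, u≡1; β=3, v≡2 (mod 19); (1|19)=+1, (2|19)=-1; sign (−1)^0·+1^3·-1^2 = +1.
(a,b)_13: α=-2, u≡8; β=-2, v≡12 (mod 13); (8|13)=-1, (12|13)=+1; sign (−1)^0·-1^-2·+1^-2 = +1.
(a,b)_41: α=3, u≡4; β=2, v≡19 (mod 41); (4|41)=+1, (19|41)=-1; sign (−1)^0·+1^2·-1^3 = -1.
(a,b)_37: α=7, u≡14; β=4, v≡25 (mod 37); (14|37)=-1, (25|37)=+1; sign (−1)^0·-1^4·+1^7 = +1.
(-3034, 38 / ℚ) ramifies at {2, 41}: a division algebra.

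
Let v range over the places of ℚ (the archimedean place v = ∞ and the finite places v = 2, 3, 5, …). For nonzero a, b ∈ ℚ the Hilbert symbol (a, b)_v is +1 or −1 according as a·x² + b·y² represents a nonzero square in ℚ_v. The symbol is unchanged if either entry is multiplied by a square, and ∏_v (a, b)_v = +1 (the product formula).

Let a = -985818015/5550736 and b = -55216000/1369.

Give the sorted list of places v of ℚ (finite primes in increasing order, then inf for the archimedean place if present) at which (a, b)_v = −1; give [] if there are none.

[13, 17, 29, inf]

(a, b) ≡ (-7735, -34510) mod (ℚ^×)²; places V = {2, 3, 5, 7, 13, 17, 19, 29, 31, 37, ∞}.
(a,b)_19: α=-2, u≡5; β=0, v≡14 (mod 19); (5|19)=+1, (14|19)=-1; sign (−1)^0·+1^0·-1^-2 = +1.
(a,b)_31: α=-2, u≡12; β=0, v≡23 (mod 31); (12|31)=-1, (23|31)=-1; sign (−1)^0·-1^0·-1^-2 = +1.
(a,b)_13: α=1, u≡12; β=0, v≡11 (mod 13); (12|13)=+1, (11|13)=-1; sign (−1)^0·+1^0·-1^1 = -1.
(a,b)_17: α=3, u≡2; β=1, v≡6 (mod 17); (2|17)=+1, (6|17)=-1; sign (−1)^0·+1^1·-1^3 = -1.
(a,b)_29: α=0, u≡15; β=1, v≡4 (mod 29); (15|29)=-1, (4|29)=+1; sign (−1)^0·-1^1·+1^0 = -1.
(a,b)_∞: sgn(-7735)=−, sgn(-34510)=−, so -1.
(a,b)_2: α=-4, β=7; u≡1, v≡1 (mod 8); ε(u)ε(v)=0·0, αω(v)=-4·0, βω(u)=7·0; sum ≡ 0  ⇒  +1.
(a,b)_5: α=1, u≡2; β=3, v≡3 (mod 5); (2|5)=-1, (3|5)=-1; sign (−1)^0·-1^3·-1^1 = +1.
(a,b)_37: α=0, u≡29; β=-2, v≡25 (mod 37); (29|37)=-1, (25|37)=+1; sign (−1)^0·-1^-2·+1^0 = +1.
(a,b)_7: α=3, u≡2; β=1, v≡5 (mod 7); (2|7)=+1, (5|7)=-1; sign (−1)^1·+1^1·-1^3 = +1.
(a,b)_3: α=2, u≡2; β=0, v≡2 (mod 3); (2|3)=-1, (2|3)=-1; sign (−1)^0·-1^0·-1^2 = +1.
Ram(-7735, -34510) = {13, 17, 29, ∞}; no ℚ_13-point on the conic.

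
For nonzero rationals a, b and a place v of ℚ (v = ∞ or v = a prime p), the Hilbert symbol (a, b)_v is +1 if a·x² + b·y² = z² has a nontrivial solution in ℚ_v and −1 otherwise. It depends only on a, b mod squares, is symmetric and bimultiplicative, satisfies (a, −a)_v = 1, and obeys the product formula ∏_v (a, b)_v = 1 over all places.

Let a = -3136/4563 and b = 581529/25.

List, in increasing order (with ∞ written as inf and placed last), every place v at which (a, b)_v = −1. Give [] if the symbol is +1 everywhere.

[]

Mod squares: a ≡ -3, b ≡ 3441. Check v ∈ {∞, 2, 3, 5, 7, 13, 31, 37}.
v=3: a=3^-3·(≡2), b=3^1·(≡1) mod 3; (2|3)=-1, (1|3)=+1; (−1)^{-3·1·1}·(-1)^1·(+1)^-3 = +1.
v=5: a=5^0·(≡3), b=5^-2·(≡4) mod 5; (3|5)=-1, (4|5)=+1; (−1)^{0·-2·2}·(-1)^-2·(+1)^0 = +1.
v=13: a=13^-2·(≡10), b=13^2·(≡4) mod 13; (10|13)=+1, (4|13)=+1; (−1)^{-2·2·6}·(+1)^2·(+1)^-2 = +1.
v=31: a=31^0·(≡25), b=31^1·(≡20) mod 31; (25|31)=+1, (20|31)=+1; (−1)^{0·1·15}·(+1)^1·(+1)^0 = +1.
v=2: v_2(a)=6, v_2(b)=0; units ≡ 5, 1 (mod 8); ε·ε+αω+βω = 0·0+6·0+0·1 ≡ 0  ⇒  (a,b)_2 = +1.
v=7: a=7^2·(≡1), b=7^0·(≡1) mod 7; (1|7)=+1, (1|7)=+1; (−1)^{2·0·3}·(+1)^0·(+1)^2 = +1.
v=37: a=37^0·(≡10), b=37^1·(≡13) mod 37; (10|37)=+1, (13|37)=-1; (−1)^{0·1·18}·(+1)^1·(-1)^0 = +1.
v=∞: -3 < 0 and 3441 > 0  ⇒  (a,b)_∞ = +1.
Every local symbol is +1, so the conic -3·x² + 3441·y² = z² has ℚ_v-points for all v and hence a ℚ-point; (a, b / ℚ) ≅ M_2(ℚ).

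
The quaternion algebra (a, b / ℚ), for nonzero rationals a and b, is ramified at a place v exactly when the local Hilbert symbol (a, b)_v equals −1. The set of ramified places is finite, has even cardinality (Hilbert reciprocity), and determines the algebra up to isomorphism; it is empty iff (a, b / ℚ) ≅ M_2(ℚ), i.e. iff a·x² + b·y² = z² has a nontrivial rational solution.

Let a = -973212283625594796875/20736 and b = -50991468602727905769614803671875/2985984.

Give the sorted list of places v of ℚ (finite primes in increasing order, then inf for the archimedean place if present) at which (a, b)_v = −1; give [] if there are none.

(a, b) ≡ (-1763, -606515) mod (ℚ^×)²; places V = {2, 3, 5, 7, 13, 31, 41, 43, ∞}.
(a,b)_5: α=6, u≡3; β=7, v≡2 (mod 5); (3|5)=-1, (2|5)=-1; sign (−1)^0·-1^7·-1^6 = -1.
(a,b)_13: α=2, u≡11; β=3, v≡8 (mod 13); (11|13)=-1, (8|13)=-1; sign (−1)^0·-1^3·-1^2 = -1.
(a,b)_43: α=3, u≡28; β=5, v≡12 (mod 43); (28|43)=-1, (12|43)=-1; sign (−1)^1·-1^5·-1^3 = -1.
(a,b)_3: α=-4, u≡1; β=-6, v≡1 (mod 3); (1|3)=+1, (1|3)=+1; sign (−1)^0·+1^-6·+1^-4 = +1.
(a,b)_7: α=6, u≡1; β=9, v≡2 (mod 7); (1|7)=+1, (2|7)=+1; sign (−1)^0·+1^9·+1^6 = +1.
(a,b)_31: α=2, u≡5; β=3, v≡21 (mod 31); (5|31)=+1, (21|31)=-1; sign (−1)^0·+1^3·-1^2 = +1.
(a,b)_2: α=-8, β=-12; u≡5, v≡5 (mod 8); ε(u)ε(v)=0·0, αω(v)=-8·1, βω(u)=-12·1; sum ≡ 0  ⇒  +1.
(a,b)_∞: sgn(-1763)=−, sgn(-606515)=−, so -1.
(a,b)_41: α=1, u≡20; β=2, v≡9 (mod 41); (20|41)=+1, (9|41)=+1; sign (−1)^0·+1^2·+1^1 = +1.
(-1763, -606515 / ℚ) ramifies at {5, 13, 43, ∞}: a division algebra.

[5, 13, 43, inf]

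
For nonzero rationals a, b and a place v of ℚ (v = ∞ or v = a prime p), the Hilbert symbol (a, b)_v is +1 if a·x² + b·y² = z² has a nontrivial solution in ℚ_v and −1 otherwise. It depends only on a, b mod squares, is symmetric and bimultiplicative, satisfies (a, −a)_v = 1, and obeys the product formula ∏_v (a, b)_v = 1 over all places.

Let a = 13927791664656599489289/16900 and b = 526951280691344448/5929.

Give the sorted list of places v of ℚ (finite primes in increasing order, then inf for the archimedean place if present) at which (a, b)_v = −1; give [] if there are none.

[19, 31]

Mod squares: a ≡ 2203449, b ≡ 25897. Check v ∈ {∞, 2, 3, 5, 7, 11, 13, 19, 29, 31, 43, 47}.
v=11: a=11^0·(≡6), b=11^-2·(≡1) mod 11; (6|11)=-1, (1|11)=+1; (−1)^{0·-2·5}·(-1)^-2·(+1)^0 = +1.
v=47: a=47^4·(≡42), b=47^3·(≡6) mod 47; (42|47)=+1, (6|47)=+1; (−1)^{4·3·23}·(+1)^3·(+1)^4 = +1.
v=29: a=29^1·(≡23), b=29^1·(≡5) mod 29; (23|29)=+1, (5|29)=+1; (−1)^{1·1·14}·(+1)^1·(+1)^1 = +1.
v=43: a=43^3·(≡37), b=43^2·(≡13) mod 43; (37|43)=-1, (13|43)=+1; (−1)^{3·2·21}·(-1)^2·(+1)^3 = +1.
v=7: a=7^0·(≡6), b=7^-2·(≡1) mod 7; (6|7)=-1, (1|7)=+1; (−1)^{0·-2·3}·(-1)^-2·(+1)^0 = +1.
v=13: a=13^-2·(≡4), b=13^0·(≡4) mod 13; (4|13)=+1, (4|13)=+1; (−1)^{-2·0·6}·(+1)^0·(+1)^-2 = +1.
v=19: a=19^1·(≡18), b=19^1·(≡10) mod 19; (18|19)=-1, (10|19)=-1; (−1)^{1·1·9}·(-1)^1·(-1)^1 = -1.
v=5: a=5^-2·(≡4), b=5^0·(≡2) mod 5; (4|5)=+1, (2|5)=-1; (−1)^{-2·0·2}·(+1)^0·(-1)^-2 = +1.
v=3: a=3^7·(≡2), b=3^4·(≡1) mod 3; (2|3)=-1, (1|3)=+1; (−1)^{7·4·1}·(-1)^4·(+1)^7 = +1.
v=∞: 2203449 > 0 and 25897 > 0  ⇒  (a,b)_∞ = +1.
v=2: v_2(a)=-2, v_2(b)=6; units ≡ 1, 1 (mod 8); ε·ε+αω+βω = 0·0+-2·0+6·0 ≡ 0  ⇒  (a,b)_2 = +1.
v=31: a=31^3·(≡15), b=31^2·(≡6) mod 31; (15|31)=-1, (6|31)=-1; (−1)^{3·2·15}·(-1)^2·(-1)^3 = -1.
Ram(2203449, 25897) = {19, 31}; no ℚ_19-point on the conic.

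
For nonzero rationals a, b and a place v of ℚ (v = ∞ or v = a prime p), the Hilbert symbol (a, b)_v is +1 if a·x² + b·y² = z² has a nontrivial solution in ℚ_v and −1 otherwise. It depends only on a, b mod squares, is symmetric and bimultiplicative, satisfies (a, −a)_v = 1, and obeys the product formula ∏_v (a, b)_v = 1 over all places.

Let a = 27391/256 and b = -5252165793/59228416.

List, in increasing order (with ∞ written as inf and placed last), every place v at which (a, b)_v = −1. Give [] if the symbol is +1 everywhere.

[2, 43]

(a, b) ≡ (559, -17) mod (ℚ^×)²; places V = {2, 3, 7, 13, 17, 31, 37, 43, ∞}.
(a,b)_13: α=1, u≡3; β=-2, v≡10 (mod 13); (3|13)=+1, (10|13)=+1; sign (−1)^0·+1^-2·+1^1 = +1.
(a,b)_31: α=0, u≡10; β=2, v≡9 (mod 31); (10|31)=+1, (9|31)=+1; sign (−1)^0·+1^2·+1^0 = +1.
(a,b)_7: α=2, u≡5; β=2, v≡1 (mod 7); (5|7)=-1, (1|7)=+1; sign (−1)^0·-1^2·+1^2 = +1.
(a,b)_43: α=1, u≡4; β=0, v≡20 (mod 43); (4|43)=+1, (20|43)=-1; sign (−1)^0·+1^0·-1^1 = -1.
(a,b)_17: α=0, u≡4; β=1, v≡2 (mod 17); (4|17)=+1, (2|17)=+1; sign (−1)^0·+1^1·+1^0 = +1.
(a,b)_2: α=-8, β=-8; u≡7, v≡7 (mod 8); ε(u)ε(v)=1·1, αω(v)=-8·0, βω(u)=-8·0; sum ≡ 1  ⇒  -1.
(a,b)_∞: sgn(559)=+, sgn(-17)=−, so +1.
(a,b)_37: α=0, u≡21; β=-2, v≡14 (mod 37); (21|37)=+1, (14|37)=-1; sign (−1)^0·+1^-2·-1^0 = +1.
(a,b)_3: α=0, u≡1; β=8, v≡1 (mod 3); (1|3)=+1, (1|3)=+1; sign (−1)^0·+1^8·+1^0 = +1.
Ram(559, -17) = {2, 43}; no ℚ_2-point on the conic.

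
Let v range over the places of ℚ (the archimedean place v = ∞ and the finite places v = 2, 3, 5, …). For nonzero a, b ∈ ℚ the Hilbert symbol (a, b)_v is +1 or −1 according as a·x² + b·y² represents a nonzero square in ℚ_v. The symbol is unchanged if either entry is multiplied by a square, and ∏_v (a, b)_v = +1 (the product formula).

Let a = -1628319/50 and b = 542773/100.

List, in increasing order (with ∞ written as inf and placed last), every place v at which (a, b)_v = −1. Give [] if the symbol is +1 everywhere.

[2, 11]

Mod squares: a ≡ -66462, b ≡ 11077. Check v ∈ {∞, 2, 3, 5, 7, 11, 19, 53}.
v=2: v_2(a)=-1, v_2(b)=-2; units ≡ 1, 5 (mod 8); ε·ε+αω+βω = 0·0+-1·1+-2·0 ≡ 1  ⇒  (a,b)_2 = -1.
v=11: a=11^1·(≡7), b=11^1·(≡8) mod 11; (7|11)=-1, (8|11)=-1; (−1)^{1·1·5}·(-1)^1·(-1)^1 = -1.
v=19: a=19^1·(≡7), b=19^1·(≡2) mod 19; (7|19)=+1, (2|19)=-1; (−1)^{1·1·9}·(+1)^1·(-1)^1 = +1.
v=53: a=53^1·(≡12), b=53^1·(≡51) mod 53; (12|53)=-1, (51|53)=-1; (−1)^{1·1·26}·(-1)^1·(-1)^1 = +1.
v=3: a=3^1·(≡1), b=3^0·(≡1) mod 3; (1|3)=+1, (1|3)=+1; (−1)^{1·0·1}·(+1)^0·(+1)^1 = +1.
v=7: a=7^2·(≡5), b=7^2·(≡5) mod 7; (5|7)=-1, (5|7)=-1; (−1)^{2·2·3}·(-1)^2·(-1)^2 = +1.
v=∞: -66462 < 0 and 11077 > 0  ⇒  (a,b)_∞ = +1.
v=5: a=5^-2·(≡3), b=5^-2·(≡2) mod 5; (3|5)=-1, (2|5)=-1; (−1)^{-2·-2·2}·(-1)^-2·(-1)^-2 = +1.
(-66462, 11077 / ℚ) ramifies at {2, 11}: a division algebra.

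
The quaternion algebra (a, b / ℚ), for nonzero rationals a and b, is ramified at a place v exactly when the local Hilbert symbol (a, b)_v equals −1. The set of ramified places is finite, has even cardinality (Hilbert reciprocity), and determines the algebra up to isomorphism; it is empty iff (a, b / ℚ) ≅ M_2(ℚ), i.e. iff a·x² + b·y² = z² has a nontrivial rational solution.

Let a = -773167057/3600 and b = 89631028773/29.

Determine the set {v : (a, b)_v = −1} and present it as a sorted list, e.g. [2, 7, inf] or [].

[11, 13]

(a, b) ≡ (-12673, 3230513) mod (ℚ^×)²; places V = {2, 3, 5, 11, 13, 19, 23, 29, 41, ∞}.
(a,b)_41: α=0, u≡21; β=1, v≡1 (mod 41); (21|41)=+1, (1|41)=+1; sign (−1)^0·+1^1·+1^0 = +1.
(a,b)_11: α=0, u≡10; β=1, v≡3 (mod 11); (10|11)=-1, (3|11)=+1; sign (−1)^0·-1^1·+1^0 = -1.
(a,b)_13: α=2, u≡6; β=3, v≡2 (mod 13); (6|13)=-1, (2|13)=-1; sign (−1)^0·-1^3·-1^2 = -1.
(a,b)_2: α=-4, β=0; u≡7, v≡1 (mod 8); ε(u)ε(v)=1·0, αω(v)=-4·0, βω(u)=0·0; sum ≡ 0  ⇒  +1.
(a,b)_19: α=3, u≡11; β=1, v≡10 (mod 19); (11|19)=+1, (10|19)=-1; sign (−1)^1·+1^1·-1^3 = +1.
(a,b)_29: α=1, u≡18; β=-1, v≡3 (mod 29); (18|29)=-1, (3|29)=-1; sign (−1)^0·-1^-1·-1^1 = +1.
(a,b)_∞: sgn(-12673)=−, sgn(3230513)=+, so +1.
(a,b)_3: α=-2, u≡2; β=2, v≡2 (mod 3); (2|3)=-1, (2|3)=-1; sign (−1)^0·-1^2·-1^-2 = +1.
(a,b)_5: α=-2, u≡2; β=0, v≡2 (mod 5); (2|5)=-1, (2|5)=-1; sign (−1)^0·-1^0·-1^-2 = +1.
(a,b)_23: α=1, u≡3; β=2, v≡4 (mod 23); (3|23)=+1, (4|23)=+1; sign (−1)^0·+1^2·+1^1 = +1.
|Ram(-12673, 3230513)| = 2, even; anisotropic at {11, 13}.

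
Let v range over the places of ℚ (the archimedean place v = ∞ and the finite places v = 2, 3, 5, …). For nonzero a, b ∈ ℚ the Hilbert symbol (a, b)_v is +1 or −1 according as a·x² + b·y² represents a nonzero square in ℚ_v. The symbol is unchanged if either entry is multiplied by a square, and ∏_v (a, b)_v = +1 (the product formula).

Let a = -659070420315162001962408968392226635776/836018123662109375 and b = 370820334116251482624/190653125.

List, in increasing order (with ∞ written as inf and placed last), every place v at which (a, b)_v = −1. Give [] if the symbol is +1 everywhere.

(a, b) ≡ (-172753, 4930) mod (ℚ^×)²; places V = {2, 3, 5, 7, 13, 17, 19, 23, 29, 37, ∞}.
(a,b)_2: α=20, β=9; u≡7, v≡1 (mod 8); ε(u)ε(v)=1·0, αω(v)=20·0, βω(u)=9·0; sum ≡ 0  ⇒  +1.
(a,b)_29: α=5, u≡12; β=3, v≡24 (mod 29); (12|29)=-1, (24|29)=+1; sign (−1)^0·-1^3·+1^5 = -1.
(a,b)_17: α=2, u≡9; β=1, v≡9 (mod 17); (9|17)=+1, (9|17)=+1; sign (−1)^0·+1^1·+1^2 = +1.
(a,b)_3: α=26, u≡2; β=12, v≡1 (mod 3); (2|3)=-1, (1|3)=+1; sign (−1)^0·-1^12·+1^26 = +1.
(a,b)_7: α=7, u≡5; β=4, v≡1 (mod 7); (5|7)=-1, (1|7)=+1; sign (−1)^0·-1^4·+1^7 = +1.
(a,b)_5: α=-10, u≡3; β=-5, v≡1 (mod 5); (3|5)=-1, (1|5)=+1; sign (−1)^0·-1^-5·+1^-10 = -1.
(a,b)_13: α=-4, u≡1; β=-2, v≡4 (mod 13); (1|13)=+1, (4|13)=+1; sign (−1)^0·+1^-2·+1^-4 = +1.
(a,b)_23: α=-1, u≡10; β=0, v≡6 (mod 23); (10|23)=-1, (6|23)=+1; sign (−1)^0·-1^0·+1^-1 = +1.
(a,b)_19: α=-4, u≡10; β=-2, v≡5 (mod 19); (10|19)=-1, (5|19)=+1; sign (−1)^0·-1^-2·+1^-4 = +1.
(a,b)_∞: sgn(-172753)=−, sgn(4930)=+, so +1.
(a,b)_37: α=3, u≡9; β=2, v≡10 (mod 37); (9|37)=+1, (10|37)=+1; sign (−1)^0·+1^2·+1^3 = +1.
(-172753, 4930 / ℚ) ramifies at {5, 29}: a division algebra.

[5, 29]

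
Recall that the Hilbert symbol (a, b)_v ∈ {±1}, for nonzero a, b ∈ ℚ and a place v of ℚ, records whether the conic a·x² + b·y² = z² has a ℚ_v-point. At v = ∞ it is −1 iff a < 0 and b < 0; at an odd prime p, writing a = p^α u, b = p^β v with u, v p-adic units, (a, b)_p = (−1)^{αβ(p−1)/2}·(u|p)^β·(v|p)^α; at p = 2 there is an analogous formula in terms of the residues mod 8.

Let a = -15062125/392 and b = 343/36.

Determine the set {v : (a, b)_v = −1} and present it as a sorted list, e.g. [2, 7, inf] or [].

(a, b) ≡ (-7130, 7) mod (ℚ^×)²; places V = {2, 3, 5, 7, 13, 23, 31, ∞}.
(a,b)_23: α=1, u≡4; β=0, v≡14 (mod 23); (4|23)=+1, (14|23)=-1; sign (−1)^0·+1^0·-1^1 = -1.
(a,b)_13: α=2, u≡8; β=0, v≡7 (mod 13); (8|13)=-1, (7|13)=-1; sign (−1)^0·-1^0·-1^2 = +1.
(a,b)_3: α=0, u≡1; β=-2, v≡1 (mod 3); (1|3)=+1, (1|3)=+1; sign (−1)^0·+1^-2·+1^0 = +1.
(a,b)_5: α=3, u≡4; β=0, v≡3 (mod 5); (4|5)=+1, (3|5)=-1; sign (−1)^0·+1^0·-1^3 = -1.
(a,b)_31: α=1, u≡18; β=0, v≡19 (mod 31); (18|31)=+1, (19|31)=+1; sign (−1)^0·+1^0·+1^1 = +1.
(a,b)_7: α=-2, u≡6; β=3, v≡1 (mod 7); (6|7)=-1, (1|7)=+1; sign (−1)^0·-1^3·+1^-2 = -1.
(a,b)_∞: sgn(-7130)=−, sgn(7)=+, so +1.
(a,b)_2: α=-3, β=-2; u≡3, v≡7 (mod 8); ε(u)ε(v)=1·1, αω(v)=-3·0, βω(u)=-2·1; sum ≡ 1  ⇒  -1.
Ram(-7130, 7) = {2, 5, 7, 23}; no ℚ_2-point on the conic.

[2, 5, 7, 23]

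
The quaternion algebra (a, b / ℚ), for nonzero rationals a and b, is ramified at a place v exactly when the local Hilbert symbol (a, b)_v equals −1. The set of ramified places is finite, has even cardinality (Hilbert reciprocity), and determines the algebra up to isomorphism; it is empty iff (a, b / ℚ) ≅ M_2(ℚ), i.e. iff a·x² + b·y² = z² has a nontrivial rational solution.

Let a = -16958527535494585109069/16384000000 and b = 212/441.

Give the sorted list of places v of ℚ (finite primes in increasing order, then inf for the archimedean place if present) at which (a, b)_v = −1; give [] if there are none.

[23, 53]

(a, b) ≡ (-69774341, 53) mod (ℚ^×)²; places V = {2, 3, 5, 7, 11, 13, 17, 23, 37, 53, ∞}.
(a,b)_∞: sgn(-69774341)=−, sgn(53)=+, so +1.
(a,b)_2: α=-20, β=2; u≡3, v≡5 (mod 8); ε(u)ε(v)=1·0, αω(v)=-20·1, βω(u)=2·1; sum ≡ 0  ⇒  +1.
(a,b)_13: α=3, u≡9; β=0, v≡9 (mod 13); (9|13)=+1, (9|13)=+1; sign (−1)^0·+1^0·+1^3 = +1.
(a,b)_11: α=6, u≡3; β=0, v≡3 (mod 11); (3|11)=+1, (3|11)=+1; sign (−1)^0·+1^0·+1^6 = +1.
(a,b)_23: α=1, u≡10; β=0, v≡7 (mod 23); (10|23)=-1, (7|23)=-1; sign (−1)^0·-1^0·-1^1 = -1.
(a,b)_5: α=-6, u≡1; β=0, v≡2 (mod 5); (1|5)=+1, (2|5)=-1; sign (−1)^0·+1^0·-1^-6 = +1.
(a,b)_17: α=3, u≡12; β=0, v≡9 (mod 17); (12|17)=-1, (9|17)=+1; sign (−1)^0·-1^0·+1^3 = +1.
(a,b)_53: α=3, u≡20; β=1, v≡47 (mod 53); (20|53)=-1, (47|53)=+1; sign (−1)^0·-1^1·+1^3 = -1.
(a,b)_7: α=1, u≡6; β=-2, v≡1 (mod 7); (6|7)=-1, (1|7)=+1; sign (−1)^0·-1^-2·+1^1 = +1.
(a,b)_37: α=1, u≡31; β=0, v≡28 (mod 37); (31|37)=-1, (28|37)=+1; sign (−1)^0·-1^0·+1^1 = +1.
(a,b)_3: α=0, u≡1; β=-2, v≡2 (mod 3); (1|3)=+1, (2|3)=-1; sign (−1)^0·+1^-2·-1^0 = +1.
|Ram(-69774341, 53)| = 2, even; anisotropic at {23, 53}.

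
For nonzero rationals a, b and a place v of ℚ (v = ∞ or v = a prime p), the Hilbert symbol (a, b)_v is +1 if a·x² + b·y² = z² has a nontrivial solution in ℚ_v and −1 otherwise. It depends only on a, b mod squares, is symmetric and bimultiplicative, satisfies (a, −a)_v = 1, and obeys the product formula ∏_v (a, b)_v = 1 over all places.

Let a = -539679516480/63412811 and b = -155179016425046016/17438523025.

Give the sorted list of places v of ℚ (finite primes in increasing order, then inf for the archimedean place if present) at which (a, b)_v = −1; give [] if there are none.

[3, inf]

Mod squares: a ≡ -55, b ≡ -39. Check v ∈ {∞, 2, 3, 5, 7, 11, 13}.
v=7: a=7^-8·(≡2), b=7^-8·(≡3) mod 7; (2|7)=+1, (3|7)=-1; (−1)^{-8·-8·3}·(+1)^-8·(-1)^-8 = +1.
v=13: a=13^4·(≡4), b=13^5·(≡3) mod 13; (4|13)=+1, (3|13)=+1; (−1)^{4·5·6}·(+1)^5·(+1)^4 = +1.
v=5: a=5^1·(≡4), b=5^-2·(≡4) mod 5; (4|5)=+1, (4|5)=+1; (−1)^{1·-2·2}·(+1)^-2·(+1)^1 = +1.
v=2: v_2(a)=6, v_2(b)=18; units ≡ 1, 1 (mod 8); ε·ε+αω+βω = 0·0+6·0+18·0 ≡ 0  ⇒  (a,b)_2 = +1.
v=11: a=11^-1·(≡8), b=11^-2·(≡3) mod 11; (8|11)=-1, (3|11)=+1; (−1)^{-1·-2·5}·(-1)^-2·(+1)^-1 = +1.
v=∞: -55 < 0 and -39 < 0  ⇒  (a,b)_∞ = -1.
v=3: a=3^10·(≡2), b=3^13·(≡2) mod 3; (2|3)=-1, (2|3)=-1; (−1)^{10·13·1}·(-1)^13·(-1)^10 = -1.
Ram(-55, -39) = {3, ∞}; no ℚ_3-point on the conic.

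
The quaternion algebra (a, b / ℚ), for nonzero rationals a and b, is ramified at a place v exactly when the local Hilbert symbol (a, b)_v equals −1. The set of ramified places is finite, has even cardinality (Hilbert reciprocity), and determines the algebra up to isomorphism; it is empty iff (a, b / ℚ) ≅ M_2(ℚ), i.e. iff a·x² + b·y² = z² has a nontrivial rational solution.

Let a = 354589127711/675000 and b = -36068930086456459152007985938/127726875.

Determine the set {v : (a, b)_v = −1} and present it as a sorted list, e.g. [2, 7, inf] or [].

[2, 3, 7, 11, 13, 17]

Mod squares: a ≡ 3570, b ≡ -6006. Check v ∈ {∞, 2, 3, 5, 7, 11, 13, 17, 19, 29}.
v=29: a=29^0·(≡19), b=29^-2·(≡27) mod 29; (19|29)=-1, (27|29)=-1; (−1)^{0·-2·14}·(-1)^-2·(-1)^0 = +1.
v=2: v_2(a)=-3, v_2(b)=1; units ≡ 1, 5 (mod 8); ε·ε+αω+βω = 0·0+-3·1+1·0 ≡ 1  ⇒  (a,b)_2 = -1.
v=11: a=11^0·(≡7), b=11^1·(≡3) mod 11; (7|11)=-1, (3|11)=+1; (−1)^{0·1·5}·(-1)^1·(+1)^0 = -1.
v=3: a=3^-3·(≡2), b=3^-5·(≡2) mod 3; (2|3)=-1, (2|3)=-1; (−1)^{-3·-5·1}·(-1)^-5·(-1)^-3 = -1.
v=7: a=7^1·(≡6), b=7^5·(≡5) mod 7; (6|7)=-1, (5|7)=-1; (−1)^{1·5·3}·(-1)^5·(-1)^1 = -1.
v=19: a=19^2·(≡7), b=19^4·(≡6) mod 19; (7|19)=+1, (6|19)=+1; (−1)^{2·4·9}·(+1)^4·(+1)^2 = +1.
v=5: a=5^-5·(≡1), b=5^-4·(≡4) mod 5; (1|5)=+1, (4|5)=+1; (−1)^{-5·-4·2}·(+1)^-4·(+1)^-5 = +1.
v=13: a=13^4·(≡8), b=13^5·(≡5) mod 13; (8|13)=-1, (5|13)=-1; (−1)^{4·5·6}·(-1)^5·(-1)^4 = -1.
v=17: a=17^3·(≡3), b=17^10·(≡12) mod 17; (3|17)=-1, (12|17)=-1; (−1)^{3·10·8}·(-1)^10·(-1)^3 = -1.
v=∞: 3570 > 0 and -6006 < 0  ⇒  (a,b)_∞ = +1.
Ram(3570, -6006) = {2, 3, 7, 11, 13, 17}; no ℚ_2-point on the conic.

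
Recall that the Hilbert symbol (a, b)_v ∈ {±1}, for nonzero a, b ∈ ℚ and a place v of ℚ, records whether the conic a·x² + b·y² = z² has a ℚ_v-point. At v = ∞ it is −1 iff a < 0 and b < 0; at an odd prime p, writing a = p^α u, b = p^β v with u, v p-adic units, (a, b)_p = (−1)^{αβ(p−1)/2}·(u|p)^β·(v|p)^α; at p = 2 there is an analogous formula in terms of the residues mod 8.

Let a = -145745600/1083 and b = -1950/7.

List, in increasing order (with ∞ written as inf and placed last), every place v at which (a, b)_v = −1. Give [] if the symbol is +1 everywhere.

Mod squares: a ≡ -33, b ≡ -546. Check v ∈ {∞, 2, 3, 5, 7, 11, 13, 19}.
v=5: a=5^2·(≡2), b=5^2·(≡1) mod 5; (2|5)=-1, (1|5)=+1; (−1)^{2·2·2}·(-1)^2·(+1)^2 = +1.
v=∞: -33 < 0 and -546 < 0  ⇒  (a,b)_∞ = -1.
v=19: a=19^-2·(≡6), b=19^0·(≡1) mod 19; (6|19)=+1, (1|19)=+1; (−1)^{-2·0·9}·(+1)^0·(+1)^-2 = +1.
v=11: a=11^1·(≡2), b=11^0·(≡9) mod 11; (2|11)=-1, (9|11)=+1; (−1)^{1·0·5}·(-1)^0·(+1)^1 = +1.
v=13: a=13^2·(≡5), b=13^1·(≡12) mod 13; (5|13)=-1, (12|13)=+1; (−1)^{2·1·6}·(-1)^1·(+1)^2 = -1.
v=2: v_2(a)=6, v_2(b)=1; units ≡ 7, 7 (mod 8); ε·ε+αω+βω = 1·1+6·0+1·0 ≡ 1  ⇒  (a,b)_2 = -1.
v=7: a=7^2·(≡1), b=7^-1·(≡3) mod 7; (1|7)=+1, (3|7)=-1; (−1)^{2·-1·3}·(+1)^-1·(-1)^2 = +1.
v=3: a=3^-1·(≡1), b=3^1·(≡1) mod 3; (1|3)=+1, (1|3)=+1; (−1)^{-1·1·1}·(+1)^1·(+1)^-1 = -1.
|Ram(-33, -546)| = 4, even; anisotropic at {2, 3, 13, ∞}.

[2, 3, 13, inf]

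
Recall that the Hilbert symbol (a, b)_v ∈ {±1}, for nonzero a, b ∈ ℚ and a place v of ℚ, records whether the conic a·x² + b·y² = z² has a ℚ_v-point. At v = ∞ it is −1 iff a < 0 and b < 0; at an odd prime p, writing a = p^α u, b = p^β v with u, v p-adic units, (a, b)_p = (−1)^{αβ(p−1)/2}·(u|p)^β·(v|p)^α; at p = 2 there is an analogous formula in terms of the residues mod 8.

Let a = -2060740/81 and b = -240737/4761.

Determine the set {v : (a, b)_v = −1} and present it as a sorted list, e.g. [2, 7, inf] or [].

(a, b) ≡ (-515185, -17) mod (ℚ^×)²; places V = {2, 3, 5, 7, 11, 17, 19, 23, 29, ∞}.
(a,b)_29: α=1, u≡21; β=0, v≡10 (mod 29); (21|29)=-1, (10|29)=-1; sign (−1)^0·-1^0·-1^1 = -1.
(a,b)_17: α=1, u≡11; β=3, v≡2 (mod 17); (11|17)=-1, (2|17)=+1; sign (−1)^0·-1^3·+1^1 = -1.
(a,b)_∞: sgn(-515185)=−, sgn(-17)=−, so -1.
(a,b)_23: α=0, u≡5; β=-2, v≡3 (mod 23); (5|23)=-1, (3|23)=+1; sign (−1)^0·-1^-2·+1^0 = +1.
(a,b)_19: α=1, u≡6; β=0, v≡8 (mod 19); (6|19)=+1, (8|19)=-1; sign (−1)^0·+1^0·-1^1 = -1.
(a,b)_3: α=-4, u≡2; β=-2, v≡1 (mod 3); (2|3)=-1, (1|3)=+1; sign (−1)^0·-1^-2·+1^-4 = +1.
(a,b)_2: α=2, β=0; u≡7, v≡7 (mod 8); ε(u)ε(v)=1·1, αω(v)=2·0, βω(u)=0·0; sum ≡ 1  ⇒  -1.
(a,b)_5: α=1, u≡2; β=0, v≡3 (mod 5); (2|5)=-1, (3|5)=-1; sign (−1)^0·-1^0·-1^1 = -1.
(a,b)_7: α=0, u≡1; β=2, v≡1 (mod 7); (1|7)=+1, (1|7)=+1; sign (−1)^0·+1^2·+1^0 = +1.
(a,b)_11: α=1, u≡3; β=0, v≡1 (mod 11); (3|11)=+1, (1|11)=+1; sign (−1)^0·+1^0·+1^1 = +1.
|Ram(-515185, -17)| = 6, even; anisotropic at {2, 5, 17, 19, 29, ∞}.

[2, 5, 17, 19, 29, inf]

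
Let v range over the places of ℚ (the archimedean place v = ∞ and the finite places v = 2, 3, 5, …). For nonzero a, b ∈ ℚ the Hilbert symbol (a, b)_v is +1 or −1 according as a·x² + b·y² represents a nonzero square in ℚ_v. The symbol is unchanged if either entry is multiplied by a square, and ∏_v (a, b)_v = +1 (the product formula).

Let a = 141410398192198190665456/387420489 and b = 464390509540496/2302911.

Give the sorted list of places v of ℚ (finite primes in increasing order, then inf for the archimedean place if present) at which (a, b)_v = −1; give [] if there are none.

(a, b) ≡ (319, 6279) mod (ℚ^×)²; places V = {2, 3, 7, 11, 13, 23, 29, ∞}.
(a,b)_11: α=11, u≡6; β=8, v≡9 (mod 11); (6|11)=-1, (9|11)=+1; sign (−1)^0·-1^8·+1^11 = +1.
(a,b)_3: α=-18, u≡1; β=-11, v≡2 (mod 3); (1|3)=+1, (2|3)=-1; sign (−1)^0·+1^-11·-1^-18 = +1.
(a,b)_29: α=3, u≡11; β=2, v≡10 (mod 29); (11|29)=-1, (10|29)=-1; sign (−1)^0·-1^2·-1^3 = -1.
(a,b)_7: α=4, u≡2; β=1, v≡4 (mod 7); (2|7)=+1, (4|7)=+1; sign (−1)^0·+1^1·+1^4 = +1.
(a,b)_∞: sgn(319)=+, sgn(6279)=+, so +1.
(a,b)_2: α=4, β=4; u≡7, v≡7 (mod 8); ε(u)ε(v)=1·1, αω(v)=4·0, βω(u)=4·0; sum ≡ 1  ⇒  -1.
(a,b)_23: α=2, u≡19; β=1, v≡22 (mod 23); (19|23)=-1, (22|23)=-1; sign (−1)^0·-1^1·-1^2 = -1.
(a,b)_13: α=0, u≡2; β=-1, v≡5 (mod 13); (2|13)=-1, (5|13)=-1; sign (−1)^0·-1^-1·-1^0 = -1.
Ram(319, 6279) = {2, 13, 23, 29}; no ℚ_2-point on the conic.

[2, 13, 23, 29]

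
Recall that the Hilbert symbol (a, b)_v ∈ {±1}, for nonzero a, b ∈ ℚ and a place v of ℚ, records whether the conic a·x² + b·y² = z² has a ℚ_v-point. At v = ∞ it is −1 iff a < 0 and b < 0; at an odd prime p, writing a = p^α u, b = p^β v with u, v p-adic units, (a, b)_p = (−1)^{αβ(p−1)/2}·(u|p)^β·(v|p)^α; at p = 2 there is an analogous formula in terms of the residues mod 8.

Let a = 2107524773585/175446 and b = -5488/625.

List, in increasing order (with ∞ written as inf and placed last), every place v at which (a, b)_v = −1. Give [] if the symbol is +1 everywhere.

[3, 5]

Mod squares: a ≡ 7590, b ≡ -7. Check v ∈ {∞, 2, 3, 5, 7, 11, 17, 19, 23}.
v=∞: 7590 > 0 and -7 < 0  ⇒  (a,b)_∞ = +1.
v=19: a=19^-2·(≡6), b=19^0·(≡8) mod 19; (6|19)=+1, (8|19)=-1; (−1)^{-2·0·9}·(+1)^0·(-1)^-2 = +1.
v=17: a=17^2·(≡13), b=17^0·(≡12) mod 17; (13|17)=+1, (12|17)=-1; (−1)^{2·0·8}·(+1)^0·(-1)^2 = +1.
v=2: v_2(a)=-1, v_2(b)=4; units ≡ 3, 1 (mod 8); ε·ε+αω+βω = 1·0+-1·0+4·1 ≡ 0  ⇒  (a,b)_2 = +1.
v=7: a=7^8·(≡2), b=7^3·(≡6) mod 7; (2|7)=+1, (6|7)=-1; (−1)^{8·3·3}·(+1)^3·(-1)^8 = +1.
v=3: a=3^-5·(≡1), b=3^0·(≡2) mod 3; (1|3)=+1, (2|3)=-1; (−1)^{-5·0·1}·(+1)^0·(-1)^-5 = -1.
v=11: a=11^1·(≡2), b=11^0·(≡5) mod 11; (2|11)=-1, (5|11)=+1; (−1)^{1·0·5}·(-1)^0·(+1)^1 = +1.
v=23: a=23^1·(≡12), b=23^0·(≡8) mod 23; (12|23)=+1, (8|23)=+1; (−1)^{1·0·11}·(+1)^0·(+1)^1 = +1.
v=5: a=5^1·(≡2), b=5^-4·(≡2) mod 5; (2|5)=-1, (2|5)=-1; (−1)^{1·-4·2}·(-1)^-4·(-1)^1 = -1.
Ram(7590, -7) = {3, 5}; no ℚ_3-point on the conic.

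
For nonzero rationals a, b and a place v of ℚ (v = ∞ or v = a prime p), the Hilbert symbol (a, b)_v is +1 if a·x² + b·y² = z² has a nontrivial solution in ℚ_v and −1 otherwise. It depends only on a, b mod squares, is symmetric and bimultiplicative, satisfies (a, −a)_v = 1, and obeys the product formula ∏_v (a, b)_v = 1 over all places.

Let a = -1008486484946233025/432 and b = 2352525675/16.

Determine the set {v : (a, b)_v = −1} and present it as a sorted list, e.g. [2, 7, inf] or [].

(a, b) ≡ (-123, 94101027) mod (ℚ^×)²; places V = {2, 3, 5, 23, 29, 31, 37, 41, ∞}.
(a,b)_2: α=-4, β=-4; u≡5, v≡3 (mod 8); ε(u)ε(v)=0·1, αω(v)=-4·1, βω(u)=-4·1; sum ≡ 0  ⇒  +1.
(a,b)_∞: sgn(-123)=−, sgn(94101027)=+, so +1.
(a,b)_37: α=2, u≡27; β=1, v≡17 (mod 37); (27|37)=+1, (17|37)=-1; sign (−1)^0·+1^1·-1^2 = +1.
(a,b)_5: α=2, u≡2; β=2, v≡2 (mod 5); (2|5)=-1, (2|5)=-1; sign (−1)^0·-1^2·-1^2 = +1.
(a,b)_3: α=-3, u≡1; β=1, v≡2 (mod 3); (1|3)=+1, (2|3)=-1; sign (−1)^1·+1^1·-1^-3 = +1.
(a,b)_31: α=2, u≡1; β=1, v≡5 (mod 31); (1|31)=+1, (5|31)=+1; sign (−1)^0·+1^1·+1^2 = +1.
(a,b)_41: α=3, u≡6; β=1, v≡33 (mod 41); (6|41)=-1, (33|41)=+1; sign (−1)^0·-1^1·+1^3 = -1.
(a,b)_29: α=2, u≡20; β=1, v≡23 (mod 29); (20|29)=+1, (23|29)=+1; sign (−1)^0·+1^1·+1^2 = +1.
(a,b)_23: α=2, u≡15; β=1, v≡5 (mod 23); (15|23)=-1, (5|23)=-1; sign (−1)^0·-1^1·-1^2 = -1.
(-123, 94101027 / ℚ) ramifies at {23, 41}: a division algebra.

[23, 41]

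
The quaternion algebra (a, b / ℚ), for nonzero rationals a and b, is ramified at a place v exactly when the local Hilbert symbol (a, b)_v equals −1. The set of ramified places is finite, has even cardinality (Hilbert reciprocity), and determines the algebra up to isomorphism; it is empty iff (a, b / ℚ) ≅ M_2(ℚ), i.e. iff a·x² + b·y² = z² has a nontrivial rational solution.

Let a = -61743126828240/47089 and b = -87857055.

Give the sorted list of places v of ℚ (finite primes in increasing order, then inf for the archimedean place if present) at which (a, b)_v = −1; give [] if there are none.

(a, b) ≡ (-3253965, -1084655) mod (ℚ^×)²; places V = {2, 3, 5, 7, 11, 13, 31, 37, 41, ∞}.
(a,b)_7: α=-2, u≡5; β=0, v≡1 (mod 7); (5|7)=-1, (1|7)=+1; sign (−1)^0·-1^0·+1^-2 = +1.
(a,b)_2: α=4, β=0; u≡3, v≡1 (mod 8); ε(u)ε(v)=1·0, αω(v)=4·0, βω(u)=0·1; sum ≡ 0  ⇒  +1.
(a,b)_13: α=1, u≡12; β=1, v≡10 (mod 13); (12|13)=+1, (10|13)=+1; sign (−1)^0·+1^1·+1^1 = +1.
(a,b)_∞: sgn(-3253965)=−, sgn(-1084655)=−, so -1.
(a,b)_3: α=5, u≡1; β=4, v≡1 (mod 3); (1|3)=+1, (1|3)=+1; sign (−1)^0·+1^4·+1^5 = +1.
(a,b)_37: α=1, u≡16; β=1, v≡34 (mod 37); (16|37)=+1, (34|37)=+1; sign (−1)^0·+1^1·+1^1 = +1.
(a,b)_41: α=1, u≡27; β=1, v≡10 (mod 41); (27|41)=-1, (10|41)=+1; sign (−1)^0·-1^1·+1^1 = -1.
(a,b)_11: α=5, u≡8; β=1, v≡7 (mod 11); (8|11)=-1, (7|11)=-1; sign (−1)^1·-1^1·-1^5 = -1.
(a,b)_5: α=1, u≡3; β=1, v≡4 (mod 5); (3|5)=-1, (4|5)=+1; sign (−1)^0·-1^1·+1^1 = -1.
(a,b)_31: α=-2, u≡26; β=0, v≡14 (mod 31); (26|31)=-1, (14|31)=+1; sign (−1)^0·-1^0·+1^-2 = +1.
|Ram(-3253965, -1084655)| = 4, even; anisotropic at {5, 11, 41, ∞}.

[5, 11, 41, inf]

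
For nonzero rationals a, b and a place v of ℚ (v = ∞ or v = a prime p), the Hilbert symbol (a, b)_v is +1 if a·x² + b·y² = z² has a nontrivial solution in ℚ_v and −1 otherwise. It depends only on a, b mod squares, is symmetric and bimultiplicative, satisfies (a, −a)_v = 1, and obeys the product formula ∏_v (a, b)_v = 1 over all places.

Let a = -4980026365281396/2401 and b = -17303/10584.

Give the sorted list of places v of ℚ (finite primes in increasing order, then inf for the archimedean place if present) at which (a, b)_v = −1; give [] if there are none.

[13, inf]

Mod squares: a ≡ -429, b ≡ -858. Check v ∈ {∞, 2, 3, 7, 11, 13, 19}.
v=2: v_2(a)=2, v_2(b)=-3; units ≡ 3, 3 (mod 8); ε·ε+αω+βω = 1·1+2·1+-3·1 ≡ 0  ⇒  (a,b)_2 = +1.
v=19: a=19^4·(≡15), b=19^0·(≡6) mod 19; (15|19)=-1, (6|19)=+1; (−1)^{4·0·9}·(-1)^0·(+1)^4 = +1.
v=13: a=13^3·(≡11), b=13^1·(≡4) mod 13; (11|13)=-1, (4|13)=+1; (−1)^{3·1·6}·(-1)^1·(+1)^3 = -1.
v=11: a=11^5·(≡3), b=11^3·(≡10) mod 11; (3|11)=+1, (10|11)=-1; (−1)^{5·3·5}·(+1)^3·(-1)^5 = +1.
v=∞: -429 < 0 and -858 < 0  ⇒  (a,b)_∞ = -1.
v=3: a=3^3·(≡1), b=3^-3·(≡2) mod 3; (1|3)=+1, (2|3)=-1; (−1)^{3·-3·1}·(+1)^-3·(-1)^3 = +1.
v=7: a=7^-4·(≡5), b=7^-2·(≡6) mod 7; (5|7)=-1, (6|7)=-1; (−1)^{-4·-2·3}·(-1)^-2·(-1)^-4 = +1.
(-429, -858 / ℚ) ramifies at {13, ∞}: a division algebra.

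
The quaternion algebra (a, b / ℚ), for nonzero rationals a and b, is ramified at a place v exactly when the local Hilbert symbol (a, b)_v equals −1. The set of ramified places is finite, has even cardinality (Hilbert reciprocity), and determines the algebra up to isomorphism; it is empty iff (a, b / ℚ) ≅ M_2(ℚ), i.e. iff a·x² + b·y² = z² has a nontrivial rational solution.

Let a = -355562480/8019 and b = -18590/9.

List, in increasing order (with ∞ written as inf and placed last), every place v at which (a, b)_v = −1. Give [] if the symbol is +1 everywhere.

(a, b) ≡ (-5005, -110) mod (ℚ^×)²; places V = {2, 3, 5, 7, 11, 13, 17, ∞}.
(a,b)_2: α=4, β=1; u≡3, v≡1 (mod 8); ε(u)ε(v)=1·0, αω(v)=4·0, βω(u)=1·1; sum ≡ 1  ⇒  -1.
(a,b)_17: α=2, u≡6; β=0, v≡16 (mod 17); (6|17)=-1, (16|17)=+1; sign (−1)^0·-1^0·+1^2 = +1.
(a,b)_13: α=3, u≡8; β=2, v≡8 (mod 13); (8|13)=-1, (8|13)=-1; sign (−1)^0·-1^2·-1^3 = -1.
(a,b)_7: α=1, u≡5; β=0, v≡1 (mod 7); (5|7)=-1, (1|7)=+1; sign (−1)^0·-1^0·+1^1 = +1.
(a,b)_∞: sgn(-5005)=−, sgn(-110)=−, so -1.
(a,b)_11: α=-1, u≡8; β=1, v≡9 (mod 11); (8|11)=-1, (9|11)=+1; sign (−1)^1·-1^1·+1^-1 = +1.
(a,b)_3: α=-6, u≡2; β=-2, v≡1 (mod 3); (2|3)=-1, (1|3)=+1; sign (−1)^0·-1^-2·+1^-6 = +1.
(a,b)_5: α=1, u≡1; β=1, v≡3 (mod 5); (1|5)=+1, (3|5)=-1; sign (−1)^0·+1^1·-1^1 = -1.
|Ram(-5005, -110)| = 4, even; anisotropic at {2, 5, 13, ∞}.

[2, 5, 13, inf]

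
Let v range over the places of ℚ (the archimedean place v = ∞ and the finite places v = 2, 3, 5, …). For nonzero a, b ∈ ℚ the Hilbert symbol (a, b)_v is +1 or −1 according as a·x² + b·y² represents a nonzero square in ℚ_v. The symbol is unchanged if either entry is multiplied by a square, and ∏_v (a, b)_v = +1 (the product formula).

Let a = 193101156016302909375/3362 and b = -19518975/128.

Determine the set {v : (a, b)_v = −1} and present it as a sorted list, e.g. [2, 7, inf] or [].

Mod squares: a ≡ 190190, b ≡ -238. Check v ∈ {∞, 2, 3, 5, 7, 11, 13, 17, 19, 41}.
v=13: a=13^1·(≡5), b=13^0·(≡4) mod 13; (5|13)=-1, (4|13)=+1; (−1)^{1·0·6}·(-1)^0·(+1)^1 = +1.
v=3: a=3^8·(≡2), b=3^8·(≡2) mod 3; (2|3)=-1, (2|3)=-1; (−1)^{8·8·1}·(-1)^8·(-1)^8 = +1.
v=11: a=11^3·(≡3), b=11^0·(≡9) mod 11; (3|11)=+1, (9|11)=+1; (−1)^{3·0·5}·(+1)^0·(+1)^3 = +1.
v=∞: 190190 > 0 and -238 < 0  ⇒  (a,b)_∞ = +1.
v=7: a=7^3·(≡3), b=7^1·(≡2) mod 7; (3|7)=-1, (2|7)=+1; (−1)^{3·1·3}·(-1)^1·(+1)^3 = +1.
v=17: a=17^4·(≡5), b=17^1·(≡10) mod 17; (5|17)=-1, (10|17)=-1; (−1)^{4·1·8}·(-1)^1·(-1)^4 = -1.
v=5: a=5^5·(≡3), b=5^2·(≡2) mod 5; (3|5)=-1, (2|5)=-1; (−1)^{5·2·2}·(-1)^2·(-1)^5 = -1.
v=2: v_2(a)=-1, v_2(b)=-7; units ≡ 7, 1 (mod 8); ε·ε+αω+βω = 1·0+-1·0+-7·0 ≡ 0  ⇒  (a,b)_2 = +1.
v=41: a=41^-2·(≡5), b=41^0·(≡20) mod 41; (5|41)=+1, (20|41)=+1; (−1)^{-2·0·20}·(+1)^0·(+1)^-2 = +1.
v=19: a=19^1·(≡16), b=19^0·(≡17) mod 19; (16|19)=+1, (17|19)=+1; (−1)^{1·0·9}·(+1)^0·(+1)^1 = +1.
Ram(190190, -238) = {5, 17}; no ℚ_5-point on the conic.

[5, 17]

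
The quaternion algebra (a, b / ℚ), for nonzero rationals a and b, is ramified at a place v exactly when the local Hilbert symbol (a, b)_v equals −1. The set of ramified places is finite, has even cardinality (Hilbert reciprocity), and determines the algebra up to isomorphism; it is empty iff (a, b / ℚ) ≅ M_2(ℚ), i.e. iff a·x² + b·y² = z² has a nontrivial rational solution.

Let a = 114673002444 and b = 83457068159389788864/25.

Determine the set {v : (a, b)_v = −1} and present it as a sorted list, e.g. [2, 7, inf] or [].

Mod squares: a ≡ 11, b ≡ 51051. Check v ∈ {∞, 2, 3, 5, 7, 11, 13, 17}.
v=13: a=13^2·(≡5), b=13^3·(≡12) mod 13; (5|13)=-1, (12|13)=+1; (−1)^{2·3·6}·(-1)^3·(+1)^2 = -1.
v=2: v_2(a)=2, v_2(b)=6; units ≡ 3, 3 (mod 8); ε·ε+αω+βω = 1·1+2·1+6·1 ≡ 1  ⇒  (a,b)_2 = -1.
v=7: a=7^2·(≡2), b=7^3·(≡5) mod 7; (2|7)=+1, (5|7)=-1; (−1)^{2·3·3}·(+1)^3·(-1)^2 = +1.
v=17: a=17^2·(≡3), b=17^3·(≡3) mod 17; (3|17)=-1, (3|17)=-1; (−1)^{2·3·8}·(-1)^3·(-1)^2 = -1.
v=3: a=3^2·(≡2), b=3^7·(≡1) mod 3; (2|3)=-1, (1|3)=+1; (−1)^{2·7·1}·(-1)^7·(+1)^2 = -1.
v=11: a=11^3·(≡4), b=11^5·(≡10) mod 11; (4|11)=+1, (10|11)=-1; (−1)^{3·5·5}·(+1)^5·(-1)^3 = +1.
v=5: a=5^0·(≡4), b=5^-2·(≡4) mod 5; (4|5)=+1, (4|5)=+1; (−1)^{0·-2·2}·(+1)^-2·(+1)^0 = +1.
v=∞: 11 > 0 and 51051 > 0  ⇒  (a,b)_∞ = +1.
Ram(11, 51051) = {2, 3, 13, 17}; no ℚ_2-point on the conic.

[2, 3, 13, 17]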